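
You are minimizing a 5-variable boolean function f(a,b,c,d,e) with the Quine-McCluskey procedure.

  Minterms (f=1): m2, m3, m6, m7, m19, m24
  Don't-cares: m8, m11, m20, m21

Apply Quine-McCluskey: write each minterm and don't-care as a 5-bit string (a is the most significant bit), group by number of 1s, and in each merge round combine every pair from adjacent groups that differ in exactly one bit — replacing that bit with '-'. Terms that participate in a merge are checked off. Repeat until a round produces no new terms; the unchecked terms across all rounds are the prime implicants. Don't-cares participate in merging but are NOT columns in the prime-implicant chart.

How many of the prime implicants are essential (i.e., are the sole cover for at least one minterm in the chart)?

3

Round 0: 00010✓ 00011✓ 00110✓ 00111✓ 01000✓ 01011✓ 10011✓ 10100✓ 10101✓ 11000✓
Round 1: -0011 -1000 0-011 00-10✓ 00-11✓ 0001-✓ 0011-✓ 1010-
Round 2: 00-1-
PIs = {-0011, -1000, 0-011, 00-1-, 1010-}
Coverage chart:
  m2: 00-1- ←essential
  m3: -0011,0-011,00-1-
  m6: 00-1- ←essential
  m7: 00-1- ←essential
  m19: -0011 ←essential
  m24: -1000 ←essential
Essential: -0011, -1000, 00-1-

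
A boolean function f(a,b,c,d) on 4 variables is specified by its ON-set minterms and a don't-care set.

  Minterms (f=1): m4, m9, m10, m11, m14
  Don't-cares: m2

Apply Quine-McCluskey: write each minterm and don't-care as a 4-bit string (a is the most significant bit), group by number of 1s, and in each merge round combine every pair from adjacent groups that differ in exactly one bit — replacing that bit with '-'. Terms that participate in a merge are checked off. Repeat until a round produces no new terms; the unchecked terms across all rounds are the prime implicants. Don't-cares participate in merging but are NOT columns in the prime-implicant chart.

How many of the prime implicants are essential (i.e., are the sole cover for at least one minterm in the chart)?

[col 0] 0010*, 0100, 1001*, 1010*, 1011*, 1110*
[col 1] -010, 1-10, 10-1, 101-
Prime implicants: -010, 0100, 1-10, 10-1, 101-
PI chart (minterm → PIs covering it):
  4 | 0100  (sole → essential)
  9 | 10-1  (sole → essential)
  10 | -010,1-10,101-
  11 | 10-1,101-
  14 | 1-10  (sole → essential)
Essential prime implicants: 0100, 1-10, 10-1

3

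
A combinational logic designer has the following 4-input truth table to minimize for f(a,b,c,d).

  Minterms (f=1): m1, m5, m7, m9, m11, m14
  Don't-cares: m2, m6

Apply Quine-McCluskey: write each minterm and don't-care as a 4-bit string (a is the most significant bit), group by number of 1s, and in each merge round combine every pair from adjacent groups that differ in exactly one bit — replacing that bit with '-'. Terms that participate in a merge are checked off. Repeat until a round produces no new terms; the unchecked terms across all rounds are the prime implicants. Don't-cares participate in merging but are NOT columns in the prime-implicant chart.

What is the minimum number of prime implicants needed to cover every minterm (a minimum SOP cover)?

4

[col 0] 0001*, 0010*, 0101*, 0110*, 0111*, 1001*, 1011*, 1110*
[col 1] -001, -110, 0-01, 0-10, 01-1, 011-, 10-1
Prime implicants: -001, -110, 0-01, 0-10, 01-1, 011-, 10-1
PI chart (minterm → PIs covering it):
  1 | -001,0-01
  5 | 0-01,01-1
  7 | 01-1,011-
  9 | -001,10-1
  11 | 10-1  (sole → essential)
  14 | -110  (sole → essential)
Essential prime implicants: -110, 10-1
Petrick residual → -001, 01-1
Minimum SOP uses 4 PIs: b'c'd + bcd' + a'bd + ab'd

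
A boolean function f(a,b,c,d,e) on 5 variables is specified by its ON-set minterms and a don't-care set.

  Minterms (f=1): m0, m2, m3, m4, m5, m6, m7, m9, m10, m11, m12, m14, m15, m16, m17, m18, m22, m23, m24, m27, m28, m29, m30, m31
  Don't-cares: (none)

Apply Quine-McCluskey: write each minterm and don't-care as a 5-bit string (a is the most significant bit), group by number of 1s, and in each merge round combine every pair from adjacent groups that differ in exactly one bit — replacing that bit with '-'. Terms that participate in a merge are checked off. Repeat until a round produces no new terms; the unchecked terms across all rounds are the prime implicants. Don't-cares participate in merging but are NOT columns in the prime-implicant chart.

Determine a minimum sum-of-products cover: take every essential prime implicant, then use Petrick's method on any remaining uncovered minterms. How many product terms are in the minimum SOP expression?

10

size-2^0 implicants → 00000(✓)  00010(✓)  00011(✓)  00100(✓)  00101(✓)  00110(✓)  00111(✓)  01001(✓)  01010(✓)  01011(✓)  01100(✓)  01110(✓)  01111(✓)  10000(✓)  10001(✓)  10010(✓)  10110(✓)  10111(✓)  11000(✓)  11011(✓)  11100(✓)  11101(✓)  11110(✓)  11111(✓)
size-2^1 implicants → -0000(✓)  -0010(✓)  -0110(✓)  -0111(✓)  -1011(✓)  -1100(✓)  -1110(✓)  -1111(✓)  0-010(✓)  0-011(✓)  0-100(✓)  0-110(✓)  0-111(✓)  00-00(✓)  00-10(✓)  00-11(✓)  000-0(✓)  0001-(✓)  001-0(✓)  001-1(✓)  0010-(✓)  0011-(✓)  01-10(✓)  01-11(✓)  010-1  0101-(✓)  011-0(✓)  0111-(✓)  1-000  1-110(✓)  1-111(✓)  10-10(✓)  100-0(✓)  1000-  1011-(✓)  11-00  11-11(✓)  111-0(✓)  111-1(✓)  1110-(✓)  1111-(✓)
size-2^2 implicants → --110(✓)  --111(✓)  -0-10  -00-0  -011-(✓)  -1-11  -11-0  -111-(✓)  0--10(✓)  0--11(✓)  0-01-(✓)  0-1-0  0-11-(✓)  00--0  00-1-(✓)  001--  01-1-(✓)  1-11-(✓)  111--
size-2^3 implicants → --11-  0--1-
Unchecked terms (primes): --11-, -0-10, -00-0, -1-11, -11-0, 0--1-, 0-1-0, 00--0, 001--, 010-1, 1-000, 1000-, 11-00, 111--
Minterm coverage:
  m0 ⊆ -00-0,00--0
  m2 ⊆ -0-10,-00-0,0--1-,00--0
  m3 ⊆ 0--1- [E]
  m4 ⊆ 0-1-0,00--0,001--
  m5 ⊆ 001-- [E]
  m6 ⊆ --11-,-0-10,0--1-,0-1-0,00--0,001--
  m7 ⊆ --11-,0--1-,001--
  m9 ⊆ 010-1 [E]
  m10 ⊆ 0--1- [E]
  m11 ⊆ -1-11,0--1-,010-1
  m12 ⊆ -11-0,0-1-0
  m14 ⊆ --11-,-11-0,0--1-,0-1-0
  m15 ⊆ --11-,-1-11,0--1-
  m16 ⊆ -00-0,1-000,1000-
  m17 ⊆ 1000- [E]
  m18 ⊆ -0-10,-00-0
  m22 ⊆ --11-,-0-10
  m23 ⊆ --11- [E]
  m24 ⊆ 1-000,11-00
  m27 ⊆ -1-11 [E]
  m28 ⊆ -11-0,11-00,111--
  m29 ⊆ 111-- [E]
  m30 ⊆ --11-,-11-0,111--
  m31 ⊆ --11-,-1-11,111--
E = {--11-, -1-11, 0--1-, 001--, 010-1, 1000-, 111--}
Petrick residual → -00-0, -11-0, 1-000
Cover = cd + b'c'e' + bde + bce' + a'd + a'b'c + a'bc'e + ac'd'e' + ab'c'd' + abc  |cover|=10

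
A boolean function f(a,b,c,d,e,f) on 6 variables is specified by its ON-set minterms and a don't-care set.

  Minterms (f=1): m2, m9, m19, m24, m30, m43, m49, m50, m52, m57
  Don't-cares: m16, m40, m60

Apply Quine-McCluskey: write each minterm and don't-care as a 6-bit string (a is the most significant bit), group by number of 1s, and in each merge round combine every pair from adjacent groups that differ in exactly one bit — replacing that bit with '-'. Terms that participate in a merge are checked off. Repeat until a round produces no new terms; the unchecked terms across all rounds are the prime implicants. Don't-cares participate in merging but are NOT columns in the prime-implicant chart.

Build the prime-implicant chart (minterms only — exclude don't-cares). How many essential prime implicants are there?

9

[col 0] 000010, 001001, 010000*, 010011, 011000*, 011110, 101000, 101011, 110001*, 110010, 110100*, 111001*, 111100*
[col 1] 01-000, 11-001, 11-100
Prime implicants: 000010, 001001, 01-000, 010011, 011110, 101000, 101011, 11-001, 11-100, 110010
PI chart (minterm → PIs covering it):
  2 | 000010  (sole → essential)
  9 | 001001  (sole → essential)
  19 | 010011  (sole → essential)
  24 | 01-000  (sole → essential)
  30 | 011110  (sole → essential)
  43 | 101011  (sole → essential)
  49 | 11-001  (sole → essential)
  50 | 110010  (sole → essential)
  52 | 11-100  (sole → essential)
  57 | 11-001  (sole → essential)
Essential prime implicants: 000010, 001001, 01-000, 010011, 011110, 101011, 11-001, 11-100, 110010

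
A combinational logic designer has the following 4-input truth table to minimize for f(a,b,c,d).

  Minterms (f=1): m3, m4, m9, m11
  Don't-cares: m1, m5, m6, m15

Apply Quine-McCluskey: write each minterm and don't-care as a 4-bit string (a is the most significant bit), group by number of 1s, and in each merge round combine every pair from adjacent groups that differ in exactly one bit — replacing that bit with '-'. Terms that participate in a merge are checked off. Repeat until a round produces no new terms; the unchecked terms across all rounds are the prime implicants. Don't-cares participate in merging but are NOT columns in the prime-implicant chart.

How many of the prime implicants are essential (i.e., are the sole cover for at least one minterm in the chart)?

[col 0] 0001*, 0011*, 0100*, 0101*, 0110*, 1001*, 1011*, 1111*
[col 1] -001*, -011*, 0-01, 00-1*, 01-0, 010-, 1-11, 10-1*
[col 2] -0-1
Prime implicants: -0-1, 0-01, 01-0, 010-, 1-11
PI chart (minterm → PIs covering it):
  3 | -0-1  (sole → essential)
  4 | 01-0,010-
  9 | -0-1  (sole → essential)
  11 | -0-1,1-11
Essential prime implicants: -0-1

1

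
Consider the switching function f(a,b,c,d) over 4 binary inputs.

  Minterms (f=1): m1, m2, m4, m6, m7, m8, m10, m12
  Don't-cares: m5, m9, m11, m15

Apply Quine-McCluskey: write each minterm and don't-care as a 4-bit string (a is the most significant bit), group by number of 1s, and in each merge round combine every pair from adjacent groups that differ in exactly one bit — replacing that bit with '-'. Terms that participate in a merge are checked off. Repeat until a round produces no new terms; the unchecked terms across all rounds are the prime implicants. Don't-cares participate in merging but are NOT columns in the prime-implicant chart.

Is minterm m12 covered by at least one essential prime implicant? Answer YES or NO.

size-2^0 implicants → 0001(✓)  0010(✓)  0100(✓)  0101(✓)  0110(✓)  0111(✓)  1000(✓)  1001(✓)  1010(✓)  1011(✓)  1100(✓)  1111(✓)
size-2^1 implicants → -001  -010  -100  -111  0-01  0-10  01-0(✓)  01-1(✓)  010-(✓)  011-(✓)  1-00  1-11  10-0(✓)  10-1(✓)  100-(✓)  101-(✓)
size-2^2 implicants → 01--  10--
Unchecked terms (primes): -001, -010, -100, -111, 0-01, 0-10, 01--, 1-00, 1-11, 10--
Minterm coverage:
  m1 ⊆ -001,0-01
  m2 ⊆ -010,0-10
  m4 ⊆ -100,01--
  m6 ⊆ 0-10,01--
  m7 ⊆ -111,01--
  m8 ⊆ 1-00,10--
  m10 ⊆ -010,10--
  m12 ⊆ -100,1-00
(no essential prime implicants)

NO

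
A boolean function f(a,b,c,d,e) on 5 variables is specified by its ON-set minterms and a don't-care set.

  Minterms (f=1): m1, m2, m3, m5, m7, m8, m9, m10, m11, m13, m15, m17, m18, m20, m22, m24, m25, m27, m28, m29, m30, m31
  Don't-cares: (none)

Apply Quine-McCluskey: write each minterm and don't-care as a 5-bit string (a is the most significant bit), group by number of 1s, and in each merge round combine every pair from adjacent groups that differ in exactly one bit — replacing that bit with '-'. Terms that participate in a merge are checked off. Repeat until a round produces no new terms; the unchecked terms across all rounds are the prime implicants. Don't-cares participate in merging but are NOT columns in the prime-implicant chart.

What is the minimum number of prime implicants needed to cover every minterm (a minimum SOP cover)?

7

[col 0] 00001*, 00010*, 00011*, 00101*, 00111*, 01000*, 01001*, 01010*, 01011*, 01101*, 01111*, 10001*, 10010*, 10100*, 10110*, 11000*, 11001*, 11011*, 11100*, 11101*, 11110*, 11111*
[col 1] -0001*, -0010, -1000*, -1001*, -1011*, -1101*, -1111*, 0-001*, 0-010*, 0-011*, 0-101*, 0-111*, 00-01*, 00-11*, 000-1*, 0001-*, 001-1*, 01-01*, 01-11*, 010-0*, 010-1*, 0100-*, 0101-*, 011-1*, 1-001*, 1-100*, 1-110*, 10-10, 101-0*, 11-00*, 11-01*, 11-11*, 110-1*, 1100-*, 111-0*, 111-1*, 1110-*, 1111-*
[col 2] --001, -1-01*, -1-11*, -10-1*, -100-, -11-1*, 0--01*, 0--11*, 0-0-1*, 0-01-, 0-1-1*, 00--1*, 01--1*, 010--, 1-1-0, 11--1*, 11-0-, 111--
[col 3] -1--1, 0---1
Prime implicants: --001, -0010, -1--1, -100-, 0---1, 0-01-, 010--, 1-1-0, 10-10, 11-0-, 111--
PI chart (minterm → PIs covering it):
  1 | --001,0---1
  2 | -0010,0-01-
  3 | 0---1,0-01-
  5 | 0---1  (sole → essential)
  7 | 0---1  (sole → essential)
  8 | -100-,010--
  9 | --001,-1--1,-100-,0---1,010--
  10 | 0-01-,010--
  11 | -1--1,0---1,0-01-,010--
  13 | -1--1,0---1
  15 | -1--1,0---1
  17 | --001  (sole → essential)
  18 | -0010,10-10
  20 | 1-1-0  (sole → essential)
  22 | 1-1-0,10-10
  24 | -100-,11-0-
  25 | --001,-1--1,-100-,11-0-
  27 | -1--1  (sole → essential)
  28 | 1-1-0,11-0-,111--
  29 | -1--1,11-0-,111--
  30 | 1-1-0,111--
  31 | -1--1,111--
Essential prime implicants: --001, -1--1, 0---1, 1-1-0
Petrick residual → -0010, -100-, 0-01-
Minimum SOP uses 7 PIs: c'd'e + b'c'de' + be + bc'd' + a'e + a'c'd + ace'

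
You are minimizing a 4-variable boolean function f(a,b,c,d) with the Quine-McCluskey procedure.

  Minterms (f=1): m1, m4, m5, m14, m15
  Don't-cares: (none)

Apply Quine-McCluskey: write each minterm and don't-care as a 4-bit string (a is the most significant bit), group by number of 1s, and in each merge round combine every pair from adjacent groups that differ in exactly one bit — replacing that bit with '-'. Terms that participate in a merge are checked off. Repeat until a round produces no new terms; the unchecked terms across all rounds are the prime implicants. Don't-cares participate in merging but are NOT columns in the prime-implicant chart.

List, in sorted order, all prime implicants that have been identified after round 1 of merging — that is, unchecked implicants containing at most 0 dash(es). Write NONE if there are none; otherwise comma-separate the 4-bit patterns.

Round 0: 0001✓ 0100✓ 0101✓ 1110✓ 1111✓
Round 1: 0-01 010- 111-
PIs = {0-01, 010-, 111-}

NONE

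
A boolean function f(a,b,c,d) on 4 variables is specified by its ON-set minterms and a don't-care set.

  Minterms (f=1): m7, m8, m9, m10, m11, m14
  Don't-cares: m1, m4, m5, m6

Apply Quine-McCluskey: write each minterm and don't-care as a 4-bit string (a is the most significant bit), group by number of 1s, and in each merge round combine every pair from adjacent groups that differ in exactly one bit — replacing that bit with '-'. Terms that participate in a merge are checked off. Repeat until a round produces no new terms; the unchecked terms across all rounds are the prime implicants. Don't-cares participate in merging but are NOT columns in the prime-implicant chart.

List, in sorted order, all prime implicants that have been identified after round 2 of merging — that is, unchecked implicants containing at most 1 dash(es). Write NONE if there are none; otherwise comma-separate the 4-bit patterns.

-001, -110, 0-01, 1-10

Round 0: 0001✓ 0100✓ 0101✓ 0110✓ 0111✓ 1000✓ 1001✓ 1010✓ 1011✓ 1110✓
Round 1: -001 -110 0-01 01-0✓ 01-1✓ 010-✓ 011-✓ 1-10 10-0✓ 10-1✓ 100-✓ 101-✓
Round 2: 01-- 10--
PIs = {-001, -110, 0-01, 01--, 1-10, 10--}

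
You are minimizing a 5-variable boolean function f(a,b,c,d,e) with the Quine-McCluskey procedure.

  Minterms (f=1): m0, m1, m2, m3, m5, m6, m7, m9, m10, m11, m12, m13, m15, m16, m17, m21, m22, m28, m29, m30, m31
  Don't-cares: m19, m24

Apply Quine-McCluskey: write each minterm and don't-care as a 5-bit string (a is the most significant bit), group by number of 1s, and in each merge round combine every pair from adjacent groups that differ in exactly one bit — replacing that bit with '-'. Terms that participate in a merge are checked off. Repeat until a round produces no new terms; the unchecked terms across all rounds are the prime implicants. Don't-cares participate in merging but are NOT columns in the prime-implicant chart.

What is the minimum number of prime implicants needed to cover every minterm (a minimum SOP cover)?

[col 0] 00000*, 00001*, 00010*, 00011*, 00101*, 00110*, 00111*, 01001*, 01010*, 01011*, 01100*, 01101*, 01111*, 10000*, 10001*, 10011*, 10101*, 10110*, 11000*, 11100*, 11101*, 11110*, 11111*
[col 1] -0000*, -0001*, -0011*, -0101*, -0110, -1100*, -1101*, -1111*, 0-001*, 0-010*, 0-011*, 0-101*, 0-111*, 00-01*, 00-10*, 00-11*, 000-0*, 000-1*, 0000-*, 0001-*, 001-1*, 0011-*, 01-01*, 01-11*, 010-1*, 0101-*, 011-1*, 0110-*, 1-000, 1-101*, 1-110, 10-01*, 100-1*, 1000-*, 11-00, 111-0*, 111-1*, 1110-*, 1111-*
[col 2] --101, -0-01, -00-1, -000-, -11-1, -110-, 0--01*, 0--11*, 0-0-1*, 0-01-, 0-1-1*, 00--1*, 00-1-, 000--, 01--1*, 111--
[col 3] 0---1
Prime implicants: --101, -0-01, -00-1, -000-, -0110, -11-1, -110-, 0---1, 0-01-, 00-1-, 000--, 1-000, 1-110, 11-00, 111--
PI chart (minterm → PIs covering it):
  0 | -000-,000--
  1 | -0-01,-00-1,-000-,0---1,000--
  2 | 0-01-,00-1-,000--
  3 | -00-1,0---1,0-01-,00-1-,000--
  5 | --101,-0-01,0---1
  6 | -0110,00-1-
  7 | 0---1,00-1-
  9 | 0---1  (sole → essential)
  10 | 0-01-  (sole → essential)
  11 | 0---1,0-01-
  12 | -110-  (sole → essential)
  13 | --101,-11-1,-110-,0---1
  15 | -11-1,0---1
  16 | -000-,1-000
  17 | -0-01,-00-1,-000-
  21 | --101,-0-01
  22 | -0110,1-110
  28 | -110-,11-00,111--
  29 | --101,-11-1,-110-,111--
  30 | 1-110,111--
  31 | -11-1,111--
Essential prime implicants: -110-, 0---1, 0-01-
Petrick residual → --101, -000-, -0110, 111--
Minimum SOP uses 7 PIs: cd'e + b'c'd' + b'cde' + bcd' + a'e + a'c'd + abc

7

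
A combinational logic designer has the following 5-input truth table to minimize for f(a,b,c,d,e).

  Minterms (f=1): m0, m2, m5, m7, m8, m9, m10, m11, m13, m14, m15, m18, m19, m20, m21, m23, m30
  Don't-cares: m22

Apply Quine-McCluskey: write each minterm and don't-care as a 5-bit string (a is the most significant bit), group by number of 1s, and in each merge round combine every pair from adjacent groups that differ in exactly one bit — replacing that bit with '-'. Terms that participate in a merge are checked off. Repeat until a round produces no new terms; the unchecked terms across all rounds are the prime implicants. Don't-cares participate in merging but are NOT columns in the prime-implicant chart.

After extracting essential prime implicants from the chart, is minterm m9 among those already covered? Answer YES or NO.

[col 0] 00000*, 00010*, 00101*, 00111*, 01000*, 01001*, 01010*, 01011*, 01101*, 01110*, 01111*, 10010*, 10011*, 10100*, 10101*, 10110*, 10111*, 11110*
[col 1] -0010, -0101*, -0111*, -1110, 0-000*, 0-010*, 0-101*, 0-111*, 000-0*, 001-1*, 01-01*, 01-10*, 01-11*, 010-0*, 010-1*, 0100-*, 0101-*, 011-1*, 0111-*, 1-110, 10-10*, 10-11*, 1001-*, 101-0*, 101-1*, 1010-*, 1011-*
[col 2] -01-1, 0-0-0, 0-1-1, 01--1, 01-1-, 010--, 10-1-, 101--
Prime implicants: -0010, -01-1, -1110, 0-0-0, 0-1-1, 01--1, 01-1-, 010--, 1-110, 10-1-, 101--
PI chart (minterm → PIs covering it):
  0 | 0-0-0  (sole → essential)
  2 | -0010,0-0-0
  5 | -01-1,0-1-1
  7 | -01-1,0-1-1
  8 | 0-0-0,010--
  9 | 01--1,010--
  10 | 0-0-0,01-1-,010--
  11 | 01--1,01-1-,010--
  13 | 0-1-1,01--1
  14 | -1110,01-1-
  15 | 0-1-1,01--1,01-1-
  18 | -0010,10-1-
  19 | 10-1-  (sole → essential)
  20 | 101--  (sole → essential)
  21 | -01-1,101--
  23 | -01-1,10-1-,101--
  30 | -1110,1-110
Essential prime implicants: 0-0-0, 10-1-, 101--

NO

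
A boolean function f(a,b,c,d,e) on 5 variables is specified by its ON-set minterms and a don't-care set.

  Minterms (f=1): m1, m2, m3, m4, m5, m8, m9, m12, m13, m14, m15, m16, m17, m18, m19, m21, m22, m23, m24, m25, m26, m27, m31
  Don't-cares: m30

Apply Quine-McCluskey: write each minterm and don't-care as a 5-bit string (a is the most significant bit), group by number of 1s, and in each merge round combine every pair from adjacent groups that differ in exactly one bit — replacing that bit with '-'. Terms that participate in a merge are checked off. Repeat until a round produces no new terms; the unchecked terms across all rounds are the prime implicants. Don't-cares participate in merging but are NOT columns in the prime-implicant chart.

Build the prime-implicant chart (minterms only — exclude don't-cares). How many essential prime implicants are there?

4

size-2^0 implicants → 00001(✓)  00010(✓)  00011(✓)  00100(✓)  00101(✓)  01000(✓)  01001(✓)  01100(✓)  01101(✓)  01110(✓)  01111(✓)  10000(✓)  10001(✓)  10010(✓)  10011(✓)  10101(✓)  10110(✓)  10111(✓)  11000(✓)  11001(✓)  11010(✓)  11011(✓)  11110(✓)  11111(✓)
size-2^1 implicants → -0001(✓)  -0010(✓)  -0011(✓)  -0101(✓)  -1000(✓)  -1001(✓)  -1110(✓)  -1111(✓)  0-001(✓)  0-100(✓)  0-101(✓)  00-01(✓)  000-1(✓)  0001-(✓)  0010-(✓)  01-00(✓)  01-01(✓)  0100-(✓)  011-0(✓)  011-1(✓)  0110-(✓)  0111-(✓)  1-000(✓)  1-001(✓)  1-010(✓)  1-011(✓)  1-110(✓)  1-111(✓)  10-01(✓)  10-10(✓)  10-11(✓)  100-0(✓)  100-1(✓)  1000-(✓)  1001-(✓)  101-1(✓)  1011-(✓)  11-10(✓)  11-11(✓)  110-0(✓)  110-1(✓)  1100-(✓)  1101-(✓)  1111-(✓)
size-2^2 implicants → --001  -0-01  -00-1  -001-  -100-  -111-  0--01  0-10-  01-0-  011--  1--10(✓)  1--11(✓)  1-0-0(✓)  1-0-1(✓)  1-00-(✓)  1-01-(✓)  1-11-(✓)  10--1  10-1-(✓)  100--(✓)  11-1-(✓)  110--(✓)
size-2^3 implicants → 1--1-  1-0--
Unchecked terms (primes): --001, -0-01, -00-1, -001-, -100-, -111-, 0--01, 0-10-, 01-0-, 011--, 1--1-, 1-0--, 10--1
Minterm coverage:
  m1 ⊆ --001,-0-01,-00-1,0--01
  m2 ⊆ -001- [E]
  m3 ⊆ -00-1,-001-
  m4 ⊆ 0-10- [E]
  m5 ⊆ -0-01,0--01,0-10-
  m8 ⊆ -100-,01-0-
  m9 ⊆ --001,-100-,0--01,01-0-
  m12 ⊆ 0-10-,01-0-,011--
  m13 ⊆ 0--01,0-10-,01-0-,011--
  m14 ⊆ -111-,011--
  m15 ⊆ -111-,011--
  m16 ⊆ 1-0-- [E]
  m17 ⊆ --001,-0-01,-00-1,1-0--,10--1
  m18 ⊆ -001-,1--1-,1-0--
  m19 ⊆ -00-1,-001-,1--1-,1-0--,10--1
  m21 ⊆ -0-01,10--1
  m22 ⊆ 1--1- [E]
  m23 ⊆ 1--1-,10--1
  m24 ⊆ -100-,1-0--
  m25 ⊆ --001,-100-,1-0--
  m26 ⊆ 1--1-,1-0--
  m27 ⊆ 1--1-,1-0--
  m31 ⊆ -111-,1--1-
E = {-001-, 0-10-, 1--1-, 1-0--}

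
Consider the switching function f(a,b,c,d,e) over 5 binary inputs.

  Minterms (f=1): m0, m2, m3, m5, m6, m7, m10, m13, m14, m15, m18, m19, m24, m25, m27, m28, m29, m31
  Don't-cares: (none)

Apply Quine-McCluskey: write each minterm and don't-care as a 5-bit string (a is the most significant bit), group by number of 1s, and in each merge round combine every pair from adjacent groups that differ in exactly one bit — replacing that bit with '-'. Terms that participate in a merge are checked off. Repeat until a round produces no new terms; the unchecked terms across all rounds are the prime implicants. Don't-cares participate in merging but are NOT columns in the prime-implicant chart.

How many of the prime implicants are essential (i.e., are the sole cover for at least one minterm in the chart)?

[col 0] 00000*, 00010*, 00011*, 00101*, 00110*, 00111*, 01010*, 01101*, 01110*, 01111*, 10010*, 10011*, 11000*, 11001*, 11011*, 11100*, 11101*, 11111*
[col 1] -0010*, -0011*, -1101*, -1111*, 0-010*, 0-101*, 0-110*, 0-111*, 00-10*, 00-11*, 000-0, 0001-*, 001-1*, 0011-*, 01-10*, 011-1*, 0111-*, 1-011, 1001-*, 11-00*, 11-01*, 11-11*, 110-1*, 1100-*, 111-1*, 1110-*
[col 2] -001-, -11-1, 0--10, 0-1-1, 0-11-, 00-1-, 11--1, 11-0-
Prime implicants: -001-, -11-1, 0--10, 0-1-1, 0-11-, 00-1-, 000-0, 1-011, 11--1, 11-0-
PI chart (minterm → PIs covering it):
  0 | 000-0  (sole → essential)
  2 | -001-,0--10,00-1-,000-0
  3 | -001-,00-1-
  5 | 0-1-1  (sole → essential)
  6 | 0--10,0-11-,00-1-
  7 | 0-1-1,0-11-,00-1-
  10 | 0--10  (sole → essential)
  13 | -11-1,0-1-1
  14 | 0--10,0-11-
  15 | -11-1,0-1-1,0-11-
  18 | -001-  (sole → essential)
  19 | -001-,1-011
  24 | 11-0-  (sole → essential)
  25 | 11--1,11-0-
  27 | 1-011,11--1
  28 | 11-0-  (sole → essential)
  29 | -11-1,11--1,11-0-
  31 | -11-1,11--1
Essential prime implicants: -001-, 0--10, 0-1-1, 000-0, 11-0-

5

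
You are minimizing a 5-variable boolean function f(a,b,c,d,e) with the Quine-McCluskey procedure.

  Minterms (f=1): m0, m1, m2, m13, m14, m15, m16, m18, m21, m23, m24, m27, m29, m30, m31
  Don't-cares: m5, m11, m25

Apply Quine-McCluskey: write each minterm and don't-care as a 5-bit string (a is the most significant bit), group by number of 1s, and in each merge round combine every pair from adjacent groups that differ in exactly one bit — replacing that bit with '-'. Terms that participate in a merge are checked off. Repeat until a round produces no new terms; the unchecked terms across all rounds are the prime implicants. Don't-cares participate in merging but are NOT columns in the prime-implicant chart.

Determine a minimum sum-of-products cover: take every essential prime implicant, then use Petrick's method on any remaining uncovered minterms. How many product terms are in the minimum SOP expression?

7

size-2^0 implicants → 00000(✓)  00001(✓)  00010(✓)  00101(✓)  01011(✓)  01101(✓)  01110(✓)  01111(✓)  10000(✓)  10010(✓)  10101(✓)  10111(✓)  11000(✓)  11001(✓)  11011(✓)  11101(✓)  11110(✓)  11111(✓)
size-2^1 implicants → -0000(✓)  -0010(✓)  -0101(✓)  -1011(✓)  -1101(✓)  -1110(✓)  -1111(✓)  0-101(✓)  00-01  000-0(✓)  0000-  01-11(✓)  011-1(✓)  0111-(✓)  1-000  1-101(✓)  1-111(✓)  100-0(✓)  101-1(✓)  11-01(✓)  11-11(✓)  110-1(✓)  1100-  111-1(✓)  1111-(✓)
size-2^2 implicants → --101  -00-0  -1-11  -11-1  -111-  1-1-1  11--1
Unchecked terms (primes): --101, -00-0, -1-11, -11-1, -111-, 00-01, 0000-, 1-000, 1-1-1, 11--1, 1100-
Minterm coverage:
  m0 ⊆ -00-0,0000-
  m1 ⊆ 00-01,0000-
  m2 ⊆ -00-0 [E]
  m13 ⊆ --101,-11-1
  m14 ⊆ -111- [E]
  m15 ⊆ -1-11,-11-1,-111-
  m16 ⊆ -00-0,1-000
  m18 ⊆ -00-0 [E]
  m21 ⊆ --101,1-1-1
  m23 ⊆ 1-1-1 [E]
  m24 ⊆ 1-000,1100-
  m27 ⊆ -1-11,11--1
  m29 ⊆ --101,-11-1,1-1-1,11--1
  m30 ⊆ -111- [E]
  m31 ⊆ -1-11,-11-1,-111-,1-1-1,11--1
E = {-00-0, -111-, 1-1-1}
Petrick residual → --101, -1-11, 00-01, 1-000
Cover = cd'e + b'c'e' + bde + bcd + a'b'd'e + ac'd'e' + ace  |cover|=7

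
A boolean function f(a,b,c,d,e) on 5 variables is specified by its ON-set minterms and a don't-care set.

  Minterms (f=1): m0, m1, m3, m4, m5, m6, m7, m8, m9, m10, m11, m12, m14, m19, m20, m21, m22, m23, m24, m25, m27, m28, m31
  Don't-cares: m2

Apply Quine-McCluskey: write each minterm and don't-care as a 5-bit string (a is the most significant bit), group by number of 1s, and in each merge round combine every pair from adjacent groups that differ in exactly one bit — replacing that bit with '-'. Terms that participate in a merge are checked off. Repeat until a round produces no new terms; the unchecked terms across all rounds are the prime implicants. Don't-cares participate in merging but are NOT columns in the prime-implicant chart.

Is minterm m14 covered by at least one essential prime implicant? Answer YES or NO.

YES

size-2^0 implicants → 00000(✓)  00001(✓)  00010(✓)  00011(✓)  00100(✓)  00101(✓)  00110(✓)  00111(✓)  01000(✓)  01001(✓)  01010(✓)  01011(✓)  01100(✓)  01110(✓)  10011(✓)  10100(✓)  10101(✓)  10110(✓)  10111(✓)  11000(✓)  11001(✓)  11011(✓)  11100(✓)  11111(✓)
size-2^1 implicants → -0011(✓)  -0100(✓)  -0101(✓)  -0110(✓)  -0111(✓)  -1000(✓)  -1001(✓)  -1011(✓)  -1100(✓)  0-000(✓)  0-001(✓)  0-010(✓)  0-011(✓)  0-100(✓)  0-110(✓)  00-00(✓)  00-01(✓)  00-10(✓)  00-11(✓)  000-0(✓)  000-1(✓)  0000-(✓)  0001-(✓)  001-0(✓)  001-1(✓)  0010-(✓)  0011-(✓)  01-00(✓)  01-10(✓)  010-0(✓)  010-1(✓)  0100-(✓)  0101-(✓)  011-0(✓)  1-011(✓)  1-100(✓)  1-111(✓)  10-11(✓)  101-0(✓)  101-1(✓)  1010-(✓)  1011-(✓)  11-00(✓)  11-11(✓)  110-1(✓)  1100-(✓)
size-2^2 implicants → --011  --100  -0-11  -01-0(✓)  -01-1(✓)  -010-(✓)  -011-(✓)  -1-00  -10-1  -100-  0--00(✓)  0--10(✓)  0-0-0(✓)  0-0-1(✓)  0-00-(✓)  0-01-(✓)  0-1-0(✓)  00--0(✓)  00--1(✓)  00-0-(✓)  00-1-(✓)  000--(✓)  001--(✓)  01--0(✓)  010--(✓)  1--11  101--(✓)
size-2^3 implicants → -01--  0---0  0-0--  00---
Unchecked terms (primes): --011, --100, -0-11, -01--, -1-00, -10-1, -100-, 0---0, 0-0--, 00---, 1--11
Minterm coverage:
  m0 ⊆ 0---0,0-0--,00---
  m1 ⊆ 0-0--,00---
  m3 ⊆ --011,-0-11,0-0--,00---
  m4 ⊆ --100,-01--,0---0,00---
  m5 ⊆ -01--,00---
  m6 ⊆ -01--,0---0,00---
  m7 ⊆ -0-11,-01--,00---
  m8 ⊆ -1-00,-100-,0---0,0-0--
  m9 ⊆ -10-1,-100-,0-0--
  m10 ⊆ 0---0,0-0--
  m11 ⊆ --011,-10-1,0-0--
  m12 ⊆ --100,-1-00,0---0
  m14 ⊆ 0---0 [E]
  m19 ⊆ --011,-0-11,1--11
  m20 ⊆ --100,-01--
  m21 ⊆ -01-- [E]
  m22 ⊆ -01-- [E]
  m23 ⊆ -0-11,-01--,1--11
  m24 ⊆ -1-00,-100-
  m25 ⊆ -10-1,-100-
  m27 ⊆ --011,-10-1,1--11
  m28 ⊆ --100,-1-00
  m31 ⊆ 1--11 [E]
E = {-01--, 0---0, 1--11}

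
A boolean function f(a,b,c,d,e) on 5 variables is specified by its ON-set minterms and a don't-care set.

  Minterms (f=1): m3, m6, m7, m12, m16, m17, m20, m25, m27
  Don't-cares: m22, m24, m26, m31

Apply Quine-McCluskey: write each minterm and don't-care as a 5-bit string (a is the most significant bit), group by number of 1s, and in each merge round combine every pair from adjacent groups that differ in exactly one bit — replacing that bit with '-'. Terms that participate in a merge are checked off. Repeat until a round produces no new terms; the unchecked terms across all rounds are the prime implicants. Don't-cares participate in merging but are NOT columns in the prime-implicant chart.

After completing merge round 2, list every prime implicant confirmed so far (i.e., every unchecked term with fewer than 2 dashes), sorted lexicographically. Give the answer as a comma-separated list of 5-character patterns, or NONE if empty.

-0110, 00-11, 0011-, 01100, 10-00, 101-0, 11-11

size-2^0 implicants → 00011(✓)  00110(✓)  00111(✓)  01100  10000(✓)  10001(✓)  10100(✓)  10110(✓)  11000(✓)  11001(✓)  11010(✓)  11011(✓)  11111(✓)
size-2^1 implicants → -0110  00-11  0011-  1-000(✓)  1-001(✓)  10-00  1000-(✓)  101-0  11-11  110-0(✓)  110-1(✓)  1100-(✓)  1101-(✓)
size-2^2 implicants → 1-00-  110--
Unchecked terms (primes): -0110, 00-11, 0011-, 01100, 1-00-, 10-00, 101-0, 11-11, 110--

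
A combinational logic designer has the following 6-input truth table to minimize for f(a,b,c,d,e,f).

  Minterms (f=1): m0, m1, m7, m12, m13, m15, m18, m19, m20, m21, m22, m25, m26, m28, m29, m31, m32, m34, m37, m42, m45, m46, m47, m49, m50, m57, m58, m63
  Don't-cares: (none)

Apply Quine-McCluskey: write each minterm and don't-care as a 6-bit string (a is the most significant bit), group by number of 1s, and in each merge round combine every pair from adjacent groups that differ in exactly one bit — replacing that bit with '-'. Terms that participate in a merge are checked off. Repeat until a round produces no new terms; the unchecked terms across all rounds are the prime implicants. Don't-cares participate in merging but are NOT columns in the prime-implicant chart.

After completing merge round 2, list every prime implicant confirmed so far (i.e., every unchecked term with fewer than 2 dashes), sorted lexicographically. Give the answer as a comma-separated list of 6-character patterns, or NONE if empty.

-00000, -11001, 00-111, 00000-, 010-10, 01001-, 0101-0, 011-01, 10-101, 1000-0, 101-10, 10111-, 11-001

Round 0: 000000✓ 000001✓ 000111✓ 001100✓ 001101✓ 001111✓ 010010✓ 010011✓ 010100✓ 010101✓ 010110✓ 011001✓ 011010✓ 011100✓ 011101✓ 011111✓ 100000✓ 100010✓ 100101✓ 101010✓ 101101✓ 101110✓ 101111✓ 110001✓ 110010✓ 111001✓ 111010✓ 111111✓
Round 1: -00000 -01101✓ -01111✓ -10010✓ -11001 -11010✓ -11111✓ 0-1100✓ 0-1101✓ 0-1111✓ 00-111 00000- 0011-1✓ 00110-✓ 01-010✓ 01-100✓ 01-101✓ 010-10 01001- 0101-0 01010-✓ 011-01 0111-1✓ 01110-✓ 1-0010✓ 1-1010✓ 1-1111✓ 10-010✓ 10-101 1000-0 101-10 1011-1✓ 10111- 11-001 11-010✓
Round 2: --1111 -011-1 -1-010 0-11-1 0-110- 01-10- 1--010
PIs = {--1111, -00000, -011-1, -1-010, -11001, 0-11-1, 0-110-, 00-111, 00000-, 01-10-, 010-10, 01001-, 0101-0, 011-01, 1--010, 10-101, 1000-0, 101-10, 10111-, 11-001}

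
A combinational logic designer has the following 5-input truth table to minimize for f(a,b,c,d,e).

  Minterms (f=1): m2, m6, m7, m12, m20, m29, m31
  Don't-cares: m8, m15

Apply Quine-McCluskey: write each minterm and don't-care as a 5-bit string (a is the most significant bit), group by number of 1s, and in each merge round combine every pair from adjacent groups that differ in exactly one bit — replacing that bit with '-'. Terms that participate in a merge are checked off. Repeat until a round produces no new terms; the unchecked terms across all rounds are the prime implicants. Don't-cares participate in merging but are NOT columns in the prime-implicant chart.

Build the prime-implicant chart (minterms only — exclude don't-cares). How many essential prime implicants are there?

Round 0: 00010✓ 00110✓ 00111✓ 01000✓ 01100✓ 01111✓ 10100 11101✓ 11111✓
Round 1: -1111 0-111 00-10 0011- 01-00 111-1
PIs = {-1111, 0-111, 00-10, 0011-, 01-00, 10100, 111-1}
Coverage chart:
  m2: 00-10 ←essential
  m6: 00-10,0011-
  m7: 0-111,0011-
  m12: 01-00 ←essential
  m20: 10100 ←essential
  m29: 111-1 ←essential
  m31: -1111,111-1
Essential: 00-10, 01-00, 10100, 111-1

4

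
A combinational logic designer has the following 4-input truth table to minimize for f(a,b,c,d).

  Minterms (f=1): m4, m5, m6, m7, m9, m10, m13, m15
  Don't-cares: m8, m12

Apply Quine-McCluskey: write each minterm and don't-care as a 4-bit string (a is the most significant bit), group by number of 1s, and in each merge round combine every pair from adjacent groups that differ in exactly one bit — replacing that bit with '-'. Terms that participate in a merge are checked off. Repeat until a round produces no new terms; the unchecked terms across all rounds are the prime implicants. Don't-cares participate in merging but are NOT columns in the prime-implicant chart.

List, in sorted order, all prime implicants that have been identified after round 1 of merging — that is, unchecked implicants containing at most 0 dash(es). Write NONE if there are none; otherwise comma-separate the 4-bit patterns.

NONE

size-2^0 implicants → 0100(✓)  0101(✓)  0110(✓)  0111(✓)  1000(✓)  1001(✓)  1010(✓)  1100(✓)  1101(✓)  1111(✓)
size-2^1 implicants → -100(✓)  -101(✓)  -111(✓)  01-0(✓)  01-1(✓)  010-(✓)  011-(✓)  1-00(✓)  1-01(✓)  10-0  100-(✓)  11-1(✓)  110-(✓)
size-2^2 implicants → -1-1  -10-  01--  1-0-
Unchecked terms (primes): -1-1, -10-, 01--, 1-0-, 10-0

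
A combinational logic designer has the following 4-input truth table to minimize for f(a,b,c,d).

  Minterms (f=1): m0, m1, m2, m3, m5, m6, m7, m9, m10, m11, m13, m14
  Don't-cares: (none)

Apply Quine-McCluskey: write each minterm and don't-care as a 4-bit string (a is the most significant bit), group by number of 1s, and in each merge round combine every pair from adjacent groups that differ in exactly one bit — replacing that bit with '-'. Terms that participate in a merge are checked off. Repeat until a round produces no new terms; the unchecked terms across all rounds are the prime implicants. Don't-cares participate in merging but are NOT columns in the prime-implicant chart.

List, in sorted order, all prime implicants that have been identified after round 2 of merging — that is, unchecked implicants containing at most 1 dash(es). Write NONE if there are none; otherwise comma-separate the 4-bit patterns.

Round 0: 0000✓ 0001✓ 0010✓ 0011✓ 0101✓ 0110✓ 0111✓ 1001✓ 1010✓ 1011✓ 1101✓ 1110✓
Round 1: -001✓ -010✓ -011✓ -101✓ -110✓ 0-01✓ 0-10✓ 0-11✓ 00-0✓ 00-1✓ 000-✓ 001-✓ 01-1✓ 011-✓ 1-01✓ 1-10✓ 10-1✓ 101-✓
Round 2: --01 --10 -0-1 -01- 0--1 0-1- 00--
PIs = {--01, --10, -0-1, -01-, 0--1, 0-1-, 00--}

NONE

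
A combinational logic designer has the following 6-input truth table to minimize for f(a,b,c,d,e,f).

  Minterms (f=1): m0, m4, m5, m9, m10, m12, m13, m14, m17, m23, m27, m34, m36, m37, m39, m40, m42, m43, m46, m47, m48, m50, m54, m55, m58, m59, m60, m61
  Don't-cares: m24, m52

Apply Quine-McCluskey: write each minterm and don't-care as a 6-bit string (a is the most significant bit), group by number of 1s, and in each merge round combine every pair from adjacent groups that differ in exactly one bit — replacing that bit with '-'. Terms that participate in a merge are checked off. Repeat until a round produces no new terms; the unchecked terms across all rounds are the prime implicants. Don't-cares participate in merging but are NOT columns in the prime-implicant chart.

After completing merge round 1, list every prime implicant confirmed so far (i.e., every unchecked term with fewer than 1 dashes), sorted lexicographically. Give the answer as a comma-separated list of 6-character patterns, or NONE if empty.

010001, 011000

[col 0] 000000*, 000100*, 000101*, 001001*, 001010*, 001100*, 001101*, 001110*, 010001, 010111*, 011000, 011011*, 100010*, 100100*, 100101*, 100111*, 101000*, 101010*, 101011*, 101110*, 101111*, 110000*, 110010*, 110100*, 110110*, 110111*, 111010*, 111011*, 111100*, 111101*
[col 1] -00100*, -00101*, -01010*, -01110*, -10111, -11011, 00-100*, 00-101*, 000-00, 00010-*, 001-01, 001-10*, 0011-0, 00110-*, 1-0010*, 1-0100, 1-0111, 1-1010*, 1-1011*, 10-010*, 10-111, 1001-1, 10010-*, 101-10*, 101-11*, 1010-0, 10101-*, 10111-*, 11-010*, 11-100, 110-00*, 110-10*, 1100-0*, 1101-0*, 11011-, 11101-*, 11110-
[col 2] -0010-, -01-10, 00-10-, 1--010, 1-101-, 101-1-, 110--0
Prime implicants: -0010-, -01-10, -10111, -11011, 00-10-, 000-00, 001-01, 0011-0, 010001, 011000, 1--010, 1-0100, 1-0111, 1-101-, 10-111, 1001-1, 101-1-, 1010-0, 11-100, 110--0, 11011-, 11110-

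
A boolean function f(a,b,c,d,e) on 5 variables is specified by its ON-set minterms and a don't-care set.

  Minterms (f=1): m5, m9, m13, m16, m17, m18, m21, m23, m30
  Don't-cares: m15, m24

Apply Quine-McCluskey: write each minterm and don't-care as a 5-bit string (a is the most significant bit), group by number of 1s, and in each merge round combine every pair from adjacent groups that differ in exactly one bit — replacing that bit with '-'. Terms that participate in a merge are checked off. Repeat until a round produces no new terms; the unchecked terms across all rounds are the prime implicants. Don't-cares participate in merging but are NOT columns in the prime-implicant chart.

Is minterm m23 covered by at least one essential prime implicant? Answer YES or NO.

Round 0: 00101✓ 01001✓ 01101✓ 01111✓ 10000✓ 10001✓ 10010✓ 10101✓ 10111✓ 11000✓ 11110
Round 1: -0101 0-101 01-01 011-1 1-000 10-01 100-0 1000- 101-1
PIs = {-0101, 0-101, 01-01, 011-1, 1-000, 10-01, 100-0, 1000-, 101-1, 11110}
Coverage chart:
  m5: -0101,0-101
  m9: 01-01 ←essential
  m13: 0-101,01-01,011-1
  m16: 1-000,100-0,1000-
  m17: 10-01,1000-
  m18: 100-0 ←essential
  m21: -0101,10-01,101-1
  m23: 101-1 ←essential
  m30: 11110 ←essential
Essential: 01-01, 100-0, 101-1, 11110

YES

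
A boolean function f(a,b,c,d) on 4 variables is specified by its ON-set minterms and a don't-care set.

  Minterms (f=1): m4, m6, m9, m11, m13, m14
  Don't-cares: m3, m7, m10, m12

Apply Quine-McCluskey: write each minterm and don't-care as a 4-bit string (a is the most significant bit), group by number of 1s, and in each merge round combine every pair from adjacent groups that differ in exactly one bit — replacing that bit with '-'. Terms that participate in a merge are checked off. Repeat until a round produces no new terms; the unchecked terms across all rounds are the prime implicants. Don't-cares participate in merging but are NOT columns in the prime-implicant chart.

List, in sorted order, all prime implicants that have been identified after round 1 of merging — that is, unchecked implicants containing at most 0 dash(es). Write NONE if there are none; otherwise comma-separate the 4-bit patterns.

NONE

Round 0: 0011✓ 0100✓ 0110✓ 0111✓ 1001✓ 1010✓ 1011✓ 1100✓ 1101✓ 1110✓
Round 1: -011 -100✓ -110✓ 0-11 01-0✓ 011- 1-01 1-10 10-1 101- 11-0✓ 110-
Round 2: -1-0
PIs = {-011, -1-0, 0-11, 011-, 1-01, 1-10, 10-1, 101-, 110-}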